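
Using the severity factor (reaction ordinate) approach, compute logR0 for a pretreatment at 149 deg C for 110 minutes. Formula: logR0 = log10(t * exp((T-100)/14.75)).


logR0 = log10(t * exp((T - 100) / 14.75))
= log10(110 * exp((149 - 100) / 14.75))
= 3.4841

3.4841


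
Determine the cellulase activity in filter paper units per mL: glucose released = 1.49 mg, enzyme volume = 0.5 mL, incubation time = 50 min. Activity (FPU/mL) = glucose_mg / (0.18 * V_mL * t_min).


Activity = glucose_mg / (0.18 mg/umol * V_mL * t_min)
= 1.49 / (0.18 * 0.5 * 50)
= 0.3311 FPU/mL

0.3311 FPU/mL


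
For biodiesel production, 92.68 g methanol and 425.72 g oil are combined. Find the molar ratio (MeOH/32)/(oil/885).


Molar ratio = n_MeOH / n_oil = (MeOH/32) / (oil/885) = (MeOH * 885) / (32 * oil)
= (92.68 * 885) / (32 * 425.72)
= 6.0208

6.0208


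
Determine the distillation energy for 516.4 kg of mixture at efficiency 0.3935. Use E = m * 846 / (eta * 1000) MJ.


E = m * 846 / (eta * 1000)
= 516.4 * 846 / (0.3935 * 1000)
= 1110.2272 MJ

1110.2272 MJ


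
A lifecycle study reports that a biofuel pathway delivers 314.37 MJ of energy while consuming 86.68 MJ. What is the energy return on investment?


EROI = E_out / E_in
= 314.37 / 86.68
= 3.6268

3.6268


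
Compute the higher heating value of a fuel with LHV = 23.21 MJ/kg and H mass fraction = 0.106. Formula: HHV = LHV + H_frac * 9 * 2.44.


HHV = LHV + H_frac * 9 * 2.44
= 23.21 + 0.106 * 9 * 2.44
= 25.5378 MJ/kg

25.5378 MJ/kg


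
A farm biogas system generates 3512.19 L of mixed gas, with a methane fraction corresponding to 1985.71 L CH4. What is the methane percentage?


CH4% = V_CH4 / V_total * 100
= 1985.71 / 3512.19 * 100
= 56.5377%

56.5377%


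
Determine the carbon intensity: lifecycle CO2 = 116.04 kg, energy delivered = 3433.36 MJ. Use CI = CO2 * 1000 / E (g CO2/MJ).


CI = CO2 * 1000 / E
= 116.04 * 1000 / 3433.36
= 33.7978 g CO2/MJ

33.7978 g CO2/MJ


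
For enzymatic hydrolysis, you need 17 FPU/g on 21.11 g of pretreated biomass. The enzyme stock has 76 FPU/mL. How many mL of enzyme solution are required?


V = dosage * m_sub / activity
V = 17 * 21.11 / 76
V = 4.7220 mL

4.7220 mL


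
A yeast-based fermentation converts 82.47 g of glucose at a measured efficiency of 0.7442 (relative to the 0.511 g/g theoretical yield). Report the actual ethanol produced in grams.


Actual ethanol: m = 0.511 * 82.47 * 0.7442
m = 31.3622 g

31.3622 g


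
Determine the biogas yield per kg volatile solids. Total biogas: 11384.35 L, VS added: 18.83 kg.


Y = V / VS
= 11384.35 / 18.83
= 604.5858 L/kg VS

604.5858 L/kg VS


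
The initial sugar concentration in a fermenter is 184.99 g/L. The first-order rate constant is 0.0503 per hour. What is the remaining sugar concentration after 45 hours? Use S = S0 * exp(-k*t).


S = S0 * exp(-k * t)
S = 184.99 * exp(-0.0503 * 45)
S = 19.2364 g/L

19.2364 g/L


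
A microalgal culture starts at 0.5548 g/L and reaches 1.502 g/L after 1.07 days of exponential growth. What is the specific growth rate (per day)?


mu = ln(X2/X1) / dt
= ln(1.502/0.5548) / 1.07
= 0.9308 per day

0.9308 per day


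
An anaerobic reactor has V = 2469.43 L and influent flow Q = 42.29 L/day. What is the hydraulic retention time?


HRT = V / Q
= 2469.43 / 42.29
= 58.3928 days

58.3928 days


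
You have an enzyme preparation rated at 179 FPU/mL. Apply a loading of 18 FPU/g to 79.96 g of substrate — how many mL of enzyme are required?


V = dosage * m_sub / activity
V = 18 * 79.96 / 179
V = 8.0407 mL

8.0407 mL


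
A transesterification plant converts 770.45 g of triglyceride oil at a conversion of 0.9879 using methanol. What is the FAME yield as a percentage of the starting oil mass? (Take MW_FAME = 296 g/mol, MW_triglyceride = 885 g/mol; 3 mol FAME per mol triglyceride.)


m_FAME = oil * conv * (3 * 296 / 885) = oil * conv * (888/885)
= 770.45 * 0.9879 * 888 / 885
= 763.7076 g
Y = m_FAME / oil * 100 = conv * (888/885) * 100
= 0.9879 * 888 / 885 * 100
= 99.12%

99.12%


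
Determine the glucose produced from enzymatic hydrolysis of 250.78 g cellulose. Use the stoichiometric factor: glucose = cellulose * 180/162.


glucose = cellulose * 180/162
= 250.78 * 180/162
= 278.6444 g

278.6444 g


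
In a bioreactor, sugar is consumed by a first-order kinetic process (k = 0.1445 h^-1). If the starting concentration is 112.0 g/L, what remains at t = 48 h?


S = S0 * exp(-k * t)
S = 112.0 * exp(-0.1445 * 48)
S = 0.1089 g/L

0.1089 g/L


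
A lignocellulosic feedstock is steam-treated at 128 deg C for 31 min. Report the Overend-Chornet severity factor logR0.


logR0 = log10(t * exp((T - 100) / 14.75))
= log10(31 * exp((128 - 100) / 14.75))
= 2.3158

2.3158


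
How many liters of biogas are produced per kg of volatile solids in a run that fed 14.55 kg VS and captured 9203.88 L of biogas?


Y = V / VS
= 9203.88 / 14.55
= 632.5691 L/kg VS

632.5691 L/kg VS


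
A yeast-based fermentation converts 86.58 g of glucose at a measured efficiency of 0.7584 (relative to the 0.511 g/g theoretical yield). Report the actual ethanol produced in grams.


Actual ethanol: m = 0.511 * 86.58 * 0.7584
m = 33.5534 g

33.5534 g


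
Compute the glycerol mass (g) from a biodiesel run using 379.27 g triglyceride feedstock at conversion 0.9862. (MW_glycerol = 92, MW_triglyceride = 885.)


glycerol = oil * conv * (92/885)
= 379.27 * 0.9862 * 92 / 885
= 38.8828 g

38.8828 g


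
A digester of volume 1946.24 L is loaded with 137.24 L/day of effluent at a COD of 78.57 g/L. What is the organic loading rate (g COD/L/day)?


OLR = Q * S / V
= 137.24 * 78.57 / 1946.24
= 5.5404 g/L/day

5.5404 g/L/day


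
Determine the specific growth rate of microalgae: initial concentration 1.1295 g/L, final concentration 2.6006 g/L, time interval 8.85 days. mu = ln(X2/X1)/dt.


mu = ln(X2/X1) / dt
= ln(2.6006/1.1295) / 8.85
= 0.0942 per day

0.0942 per day


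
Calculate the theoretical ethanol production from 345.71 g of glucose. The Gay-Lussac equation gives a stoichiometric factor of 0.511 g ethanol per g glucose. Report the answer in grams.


Theoretical ethanol yield: m_EtOH = 0.511 * m_glucose
m_EtOH = 0.511 * 345.71 = 176.6578 g

176.6578 g


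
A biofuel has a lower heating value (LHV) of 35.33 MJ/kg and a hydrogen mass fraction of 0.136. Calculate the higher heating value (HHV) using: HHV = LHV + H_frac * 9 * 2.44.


HHV = LHV + H_frac * 9 * 2.44
= 35.33 + 0.136 * 9 * 2.44
= 38.3166 MJ/kg

38.3166 MJ/kg


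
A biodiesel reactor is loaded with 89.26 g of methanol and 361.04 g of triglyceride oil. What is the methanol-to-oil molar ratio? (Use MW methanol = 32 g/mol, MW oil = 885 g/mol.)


Molar ratio = n_MeOH / n_oil = (MeOH/32) / (oil/885) = (MeOH * 885) / (32 * oil)
= (89.26 * 885) / (32 * 361.04)
= 6.8375

6.8375


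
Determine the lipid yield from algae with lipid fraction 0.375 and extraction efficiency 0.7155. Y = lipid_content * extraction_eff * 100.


Y = lipid_content * extraction_eff * 100
= 0.375 * 0.7155 * 100
= 26.8313%

26.8313%


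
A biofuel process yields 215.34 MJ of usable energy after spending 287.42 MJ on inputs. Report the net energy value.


NEV = E_out - E_in
= 215.34 - 287.42
= -72.0800 MJ

-72.0800 MJ


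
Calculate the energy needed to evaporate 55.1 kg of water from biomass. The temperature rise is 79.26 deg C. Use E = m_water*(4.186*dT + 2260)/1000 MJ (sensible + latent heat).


E = m_water * (4.186 * dT + 2260) / 1000
= 55.1 * (4.186 * 79.26 + 2260) / 1000
= 142.8072 MJ

142.8072 MJ


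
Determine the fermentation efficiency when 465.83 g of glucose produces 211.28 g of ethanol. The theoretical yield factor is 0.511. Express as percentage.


Fermentation efficiency = (actual / (0.511 * glucose)) * 100
= (211.28 / (0.511 * 465.83)) * 100
= 88.7585%

88.7585%


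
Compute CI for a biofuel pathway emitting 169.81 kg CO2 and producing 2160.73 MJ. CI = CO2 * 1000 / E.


CI = CO2 * 1000 / E
= 169.81 * 1000 / 2160.73
= 78.5892 g CO2/MJ

78.5892 g CO2/MJ


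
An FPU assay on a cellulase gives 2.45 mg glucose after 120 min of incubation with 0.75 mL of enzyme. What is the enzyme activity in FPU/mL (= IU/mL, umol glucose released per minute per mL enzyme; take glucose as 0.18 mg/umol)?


Activity = glucose_mg / (0.18 mg/umol * V_mL * t_min)
= 2.45 / (0.18 * 0.75 * 120)
= 0.1512 FPU/mL

0.1512 FPU/mL


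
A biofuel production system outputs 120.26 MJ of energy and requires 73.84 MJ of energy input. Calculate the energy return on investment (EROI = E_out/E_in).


EROI = E_out / E_in
= 120.26 / 73.84
= 1.6287

1.6287


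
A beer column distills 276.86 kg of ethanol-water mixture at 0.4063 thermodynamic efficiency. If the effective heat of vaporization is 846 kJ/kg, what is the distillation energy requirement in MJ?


E = m * 846 / (eta * 1000)
= 276.86 * 846 / (0.4063 * 1000)
= 576.4794 MJ

576.4794 MJ


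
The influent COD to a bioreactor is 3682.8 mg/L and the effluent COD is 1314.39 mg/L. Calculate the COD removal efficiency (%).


eta = (COD_in - COD_out) / COD_in * 100
= (3682.8 - 1314.39) / 3682.8 * 100
= 64.3100%

64.3100%


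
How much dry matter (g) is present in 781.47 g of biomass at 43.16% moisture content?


Wd = Ww * (1 - MC/100)
= 781.47 * (1 - 43.16/100)
= 444.1875 g

444.1875 g


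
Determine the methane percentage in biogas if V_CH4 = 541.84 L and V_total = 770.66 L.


CH4% = V_CH4 / V_total * 100
= 541.84 / 770.66 * 100
= 70.3086%

70.3086%


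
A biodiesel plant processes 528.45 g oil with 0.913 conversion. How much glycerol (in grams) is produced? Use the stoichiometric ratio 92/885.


glycerol = oil * conv * (92/885)
= 528.45 * 0.913 * 92 / 885
= 50.1556 g

50.1556 g


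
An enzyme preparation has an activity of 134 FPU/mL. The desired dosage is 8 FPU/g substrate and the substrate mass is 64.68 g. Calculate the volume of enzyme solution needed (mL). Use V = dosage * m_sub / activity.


V = dosage * m_sub / activity
V = 8 * 64.68 / 134
V = 3.8615 mL

3.8615 mL


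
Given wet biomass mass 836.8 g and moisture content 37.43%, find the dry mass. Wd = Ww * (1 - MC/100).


Wd = Ww * (1 - MC/100)
= 836.8 * (1 - 37.43/100)
= 523.5858 g

523.5858 g


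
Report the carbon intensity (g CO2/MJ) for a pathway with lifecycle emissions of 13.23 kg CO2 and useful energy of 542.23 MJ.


CI = CO2 * 1000 / E
= 13.23 * 1000 / 542.23
= 24.3992 g CO2/MJ

24.3992 g CO2/MJ


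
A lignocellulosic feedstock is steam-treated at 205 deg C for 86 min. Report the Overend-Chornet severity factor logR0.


logR0 = log10(t * exp((T - 100) / 14.75))
= log10(86 * exp((205 - 100) / 14.75))
= 5.0261

5.0261


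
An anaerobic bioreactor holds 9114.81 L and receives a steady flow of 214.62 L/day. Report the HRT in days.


HRT = V / Q
= 9114.81 / 214.62
= 42.4695 days

42.4695 days


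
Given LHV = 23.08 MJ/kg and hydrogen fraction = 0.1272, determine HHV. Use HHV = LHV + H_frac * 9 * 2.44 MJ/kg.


HHV = LHV + H_frac * 9 * 2.44
= 23.08 + 0.1272 * 9 * 2.44
= 25.8733 MJ/kg

25.8733 MJ/kg


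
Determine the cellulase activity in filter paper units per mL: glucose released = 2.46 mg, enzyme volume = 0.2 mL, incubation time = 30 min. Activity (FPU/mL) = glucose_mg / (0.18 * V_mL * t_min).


Activity = glucose_mg / (0.18 mg/umol * V_mL * t_min)
= 2.46 / (0.18 * 0.2 * 30)
= 2.2778 FPU/mL

2.2778 FPU/mL


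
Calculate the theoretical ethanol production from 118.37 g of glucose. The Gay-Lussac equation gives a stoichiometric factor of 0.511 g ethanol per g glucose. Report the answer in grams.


Theoretical ethanol yield: m_EtOH = 0.511 * m_glucose
m_EtOH = 0.511 * 118.37 = 60.4871 g

60.4871 g


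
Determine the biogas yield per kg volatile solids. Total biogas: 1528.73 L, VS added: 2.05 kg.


Y = V / VS
= 1528.73 / 2.05
= 745.7220 L/kg VS

745.7220 L/kg VS


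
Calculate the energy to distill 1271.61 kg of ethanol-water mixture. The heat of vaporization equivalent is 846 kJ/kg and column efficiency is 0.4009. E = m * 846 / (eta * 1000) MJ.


E = m * 846 / (eta * 1000)
= 1271.61 * 846 / (0.4009 * 1000)
= 2683.4175 MJ

2683.4175 MJ


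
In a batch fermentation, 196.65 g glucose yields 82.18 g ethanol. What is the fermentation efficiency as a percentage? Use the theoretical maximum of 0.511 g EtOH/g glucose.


Fermentation efficiency = (actual / (0.511 * glucose)) * 100
= (82.18 / (0.511 * 196.65)) * 100
= 81.7808%

81.7808%


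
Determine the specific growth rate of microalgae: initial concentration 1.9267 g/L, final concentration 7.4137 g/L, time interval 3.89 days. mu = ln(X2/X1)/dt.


mu = ln(X2/X1) / dt
= ln(7.4137/1.9267) / 3.89
= 0.3464 per day

0.3464 per day


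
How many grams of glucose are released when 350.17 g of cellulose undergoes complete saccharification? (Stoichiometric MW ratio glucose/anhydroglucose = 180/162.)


glucose = cellulose * 180/162
= 350.17 * 180/162
= 389.0778 g

389.0778 g


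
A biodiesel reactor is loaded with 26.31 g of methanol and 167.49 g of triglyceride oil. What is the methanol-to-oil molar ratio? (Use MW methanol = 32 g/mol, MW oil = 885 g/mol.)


Molar ratio = n_MeOH / n_oil = (MeOH/32) / (oil/885) = (MeOH * 885) / (32 * oil)
= (26.31 * 885) / (32 * 167.49)
= 4.3444

4.3444


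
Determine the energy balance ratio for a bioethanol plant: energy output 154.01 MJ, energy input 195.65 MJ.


EROI = E_out / E_in
= 154.01 / 195.65
= 0.7872

0.7872


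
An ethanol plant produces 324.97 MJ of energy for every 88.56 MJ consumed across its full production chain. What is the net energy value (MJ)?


NEV = E_out - E_in
= 324.97 - 88.56
= 236.4100 MJ

236.4100 MJ


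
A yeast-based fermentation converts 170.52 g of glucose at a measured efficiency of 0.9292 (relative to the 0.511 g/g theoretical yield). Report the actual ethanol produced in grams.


Actual ethanol: m = 0.511 * 170.52 * 0.9292
m = 80.9665 g

80.9665 g


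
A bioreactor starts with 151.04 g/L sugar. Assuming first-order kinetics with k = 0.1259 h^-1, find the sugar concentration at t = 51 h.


S = S0 * exp(-k * t)
S = 151.04 * exp(-0.1259 * 51)
S = 0.2458 g/L

0.2458 g/L


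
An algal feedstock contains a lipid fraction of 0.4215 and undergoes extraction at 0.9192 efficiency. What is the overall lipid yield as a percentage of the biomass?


Y = lipid_content * extraction_eff * 100
= 0.4215 * 0.9192 * 100
= 38.7443%

38.7443%


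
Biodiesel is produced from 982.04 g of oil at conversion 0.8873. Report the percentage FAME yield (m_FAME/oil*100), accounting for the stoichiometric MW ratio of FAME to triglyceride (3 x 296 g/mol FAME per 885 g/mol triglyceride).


m_FAME = oil * conv * (3 * 296 / 885) = oil * conv * (888/885)
= 982.04 * 0.8873 * 888 / 885
= 874.3179 g
Y = m_FAME / oil * 100 = conv * (888/885) * 100
= 0.8873 * 888 / 885 * 100
= 89.03%

89.03%


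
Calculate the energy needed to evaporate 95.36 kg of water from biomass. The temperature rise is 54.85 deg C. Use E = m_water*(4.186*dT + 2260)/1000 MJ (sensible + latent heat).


E = m_water * (4.186 * dT + 2260) / 1000
= 95.36 * (4.186 * 54.85 + 2260) / 1000
= 237.4085 MJ

237.4085 MJ


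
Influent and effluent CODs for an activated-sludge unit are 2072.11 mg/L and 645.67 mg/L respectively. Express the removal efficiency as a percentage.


eta = (COD_in - COD_out) / COD_in * 100
= (2072.11 - 645.67) / 2072.11 * 100
= 68.8400%

68.8400%


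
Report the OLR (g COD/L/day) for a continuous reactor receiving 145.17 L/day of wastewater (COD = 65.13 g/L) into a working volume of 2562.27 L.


OLR = Q * S / V
= 145.17 * 65.13 / 2562.27
= 3.6901 g/L/day

3.6901 g/L/day


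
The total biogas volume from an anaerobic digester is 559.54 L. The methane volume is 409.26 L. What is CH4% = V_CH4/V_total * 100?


CH4% = V_CH4 / V_total * 100
= 409.26 / 559.54 * 100
= 73.1422%

73.1422%


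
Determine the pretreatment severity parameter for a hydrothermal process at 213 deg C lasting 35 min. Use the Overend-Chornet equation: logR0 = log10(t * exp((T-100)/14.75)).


logR0 = log10(t * exp((T - 100) / 14.75))
= log10(35 * exp((213 - 100) / 14.75))
= 4.8712

4.8712


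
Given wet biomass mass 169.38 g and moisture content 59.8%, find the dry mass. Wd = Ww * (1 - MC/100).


Wd = Ww * (1 - MC/100)
= 169.38 * (1 - 59.8/100)
= 68.0908 g

68.0908 g


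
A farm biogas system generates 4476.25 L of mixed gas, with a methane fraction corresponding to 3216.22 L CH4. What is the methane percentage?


CH4% = V_CH4 / V_total * 100
= 3216.22 / 4476.25 * 100
= 71.8508%

71.8508%


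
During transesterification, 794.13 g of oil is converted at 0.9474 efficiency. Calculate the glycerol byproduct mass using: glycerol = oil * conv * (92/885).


glycerol = oil * conv * (92/885)
= 794.13 * 0.9474 * 92 / 885
= 78.2113 g

78.2113 g


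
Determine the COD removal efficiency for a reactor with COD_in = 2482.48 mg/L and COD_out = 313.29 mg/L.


eta = (COD_in - COD_out) / COD_in * 100
= (2482.48 - 313.29) / 2482.48 * 100
= 87.3800%

87.3800%


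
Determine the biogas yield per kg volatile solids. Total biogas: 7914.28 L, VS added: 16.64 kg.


Y = V / VS
= 7914.28 / 16.64
= 475.6178 L/kg VS

475.6178 L/kg VS


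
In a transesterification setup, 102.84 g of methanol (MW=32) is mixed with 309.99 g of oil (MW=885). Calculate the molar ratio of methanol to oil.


Molar ratio = n_MeOH / n_oil = (MeOH/32) / (oil/885) = (MeOH * 885) / (32 * oil)
= (102.84 * 885) / (32 * 309.99)
= 9.1750

9.1750


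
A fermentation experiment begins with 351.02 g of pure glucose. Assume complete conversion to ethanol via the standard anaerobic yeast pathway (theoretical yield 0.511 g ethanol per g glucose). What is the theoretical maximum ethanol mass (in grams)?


Theoretical ethanol yield: m_EtOH = 0.511 * m_glucose
m_EtOH = 0.511 * 351.02 = 179.3712 g

179.3712 g


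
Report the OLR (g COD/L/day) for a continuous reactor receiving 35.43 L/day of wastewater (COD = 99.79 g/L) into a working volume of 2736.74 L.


OLR = Q * S / V
= 35.43 * 99.79 / 2736.74
= 1.2919 g/L/day

1.2919 g/L/day


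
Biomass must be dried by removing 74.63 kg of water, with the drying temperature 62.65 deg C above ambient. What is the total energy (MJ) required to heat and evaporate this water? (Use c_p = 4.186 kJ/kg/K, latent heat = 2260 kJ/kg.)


E = m_water * (4.186 * dT + 2260) / 1000
= 74.63 * (4.186 * 62.65 + 2260) / 1000
= 188.2357 MJ

188.2357 MJ


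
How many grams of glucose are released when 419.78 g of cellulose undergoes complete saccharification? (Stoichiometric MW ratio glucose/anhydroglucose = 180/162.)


glucose = cellulose * 180/162
= 419.78 * 180/162
= 466.4222 g

466.4222 g


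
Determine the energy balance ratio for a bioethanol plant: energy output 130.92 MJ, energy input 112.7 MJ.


EROI = E_out / E_in
= 130.92 / 112.7
= 1.1617

1.1617


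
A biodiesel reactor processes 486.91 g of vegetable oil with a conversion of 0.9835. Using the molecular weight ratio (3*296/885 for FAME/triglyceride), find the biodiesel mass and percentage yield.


m_FAME = oil * conv * (3 * 296 / 885) = oil * conv * (888/885)
= 486.91 * 0.9835 * 888 / 885
= 480.4993 g
Y = m_FAME / oil * 100 = conv * (888/885) * 100
= 0.9835 * 888 / 885 * 100
= 98.68%

480.4993 g FAME; Y = 98.68%


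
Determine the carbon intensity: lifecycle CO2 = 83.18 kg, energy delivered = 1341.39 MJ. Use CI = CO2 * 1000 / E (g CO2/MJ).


CI = CO2 * 1000 / E
= 83.18 * 1000 / 1341.39
= 62.0103 g CO2/MJ

62.0103 g CO2/MJ


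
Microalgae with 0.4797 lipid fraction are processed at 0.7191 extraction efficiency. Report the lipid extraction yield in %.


Y = lipid_content * extraction_eff * 100
= 0.4797 * 0.7191 * 100
= 34.4952%

34.4952%


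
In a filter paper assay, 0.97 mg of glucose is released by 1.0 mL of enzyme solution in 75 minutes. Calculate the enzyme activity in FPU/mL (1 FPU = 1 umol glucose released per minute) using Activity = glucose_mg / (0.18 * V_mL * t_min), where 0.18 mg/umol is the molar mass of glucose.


Activity = glucose_mg / (0.18 mg/umol * V_mL * t_min)
= 0.97 / (0.18 * 1.0 * 75)
= 0.0719 FPU/mL

0.0719 FPU/mL


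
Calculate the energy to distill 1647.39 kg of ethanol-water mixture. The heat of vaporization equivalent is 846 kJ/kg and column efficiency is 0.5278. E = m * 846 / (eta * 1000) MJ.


E = m * 846 / (eta * 1000)
= 1647.39 * 846 / (0.5278 * 1000)
= 2640.5683 MJ

2640.5683 MJ


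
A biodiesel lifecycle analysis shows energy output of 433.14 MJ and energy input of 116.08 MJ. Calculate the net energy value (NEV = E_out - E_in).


NEV = E_out - E_in
= 433.14 - 116.08
= 317.0600 MJ

317.0600 MJ


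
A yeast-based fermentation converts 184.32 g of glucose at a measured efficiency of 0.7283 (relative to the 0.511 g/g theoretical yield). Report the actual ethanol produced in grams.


Actual ethanol: m = 0.511 * 184.32 * 0.7283
m = 68.5968 g

68.5968 g


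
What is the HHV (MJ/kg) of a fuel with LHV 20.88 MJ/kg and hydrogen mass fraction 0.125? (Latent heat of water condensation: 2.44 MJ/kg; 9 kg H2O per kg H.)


HHV = LHV + H_frac * 9 * 2.44
= 20.88 + 0.125 * 9 * 2.44
= 23.6250 MJ/kg

23.6250 MJ/kg


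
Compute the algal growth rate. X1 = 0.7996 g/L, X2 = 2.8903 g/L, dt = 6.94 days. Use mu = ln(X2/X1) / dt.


mu = ln(X2/X1) / dt
= ln(2.8903/0.7996) / 6.94
= 0.1852 per day

0.1852 per day


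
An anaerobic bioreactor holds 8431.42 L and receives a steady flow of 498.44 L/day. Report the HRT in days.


HRT = V / Q
= 8431.42 / 498.44
= 16.9156 days

16.9156 days


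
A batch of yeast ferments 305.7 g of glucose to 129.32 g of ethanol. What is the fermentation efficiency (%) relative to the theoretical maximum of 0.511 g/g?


Fermentation efficiency = (actual / (0.511 * glucose)) * 100
= (129.32 / (0.511 * 305.7)) * 100
= 82.7846%

82.7846%


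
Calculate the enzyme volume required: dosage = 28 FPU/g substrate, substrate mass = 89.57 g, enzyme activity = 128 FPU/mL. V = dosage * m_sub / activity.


V = dosage * m_sub / activity
V = 28 * 89.57 / 128
V = 19.5934 mL

19.5934 mL


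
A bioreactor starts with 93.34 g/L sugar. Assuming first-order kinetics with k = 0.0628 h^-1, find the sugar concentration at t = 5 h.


S = S0 * exp(-k * t)
S = 93.34 * exp(-0.0628 * 5)
S = 68.1866 g/L

68.1866 g/L


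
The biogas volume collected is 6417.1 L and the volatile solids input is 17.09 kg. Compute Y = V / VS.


Y = V / VS
= 6417.1 / 17.09
= 375.4886 L/kg VS

375.4886 L/kg VS


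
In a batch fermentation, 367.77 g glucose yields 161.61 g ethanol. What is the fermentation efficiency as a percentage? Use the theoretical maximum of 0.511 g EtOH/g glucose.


Fermentation efficiency = (actual / (0.511 * glucose)) * 100
= (161.61 / (0.511 * 367.77)) * 100
= 85.9946%

85.9946%


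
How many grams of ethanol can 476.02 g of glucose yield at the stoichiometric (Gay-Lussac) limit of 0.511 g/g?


Theoretical ethanol yield: m_EtOH = 0.511 * m_glucose
m_EtOH = 0.511 * 476.02 = 243.2462 g

243.2462 g


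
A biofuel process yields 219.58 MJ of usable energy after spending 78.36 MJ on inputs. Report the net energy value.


NEV = E_out - E_in
= 219.58 - 78.36
= 141.2200 MJ

141.2200 MJ


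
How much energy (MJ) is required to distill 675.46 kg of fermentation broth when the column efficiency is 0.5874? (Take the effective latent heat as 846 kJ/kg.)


E = m * 846 / (eta * 1000)
= 675.46 * 846 / (0.5874 * 1000)
= 972.8280 MJ

972.8280 MJ


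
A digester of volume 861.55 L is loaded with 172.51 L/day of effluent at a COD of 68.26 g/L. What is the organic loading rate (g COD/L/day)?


OLR = Q * S / V
= 172.51 * 68.26 / 861.55
= 13.6678 g/L/day

13.6678 g/L/day


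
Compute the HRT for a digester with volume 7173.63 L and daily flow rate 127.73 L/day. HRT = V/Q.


HRT = V / Q
= 7173.63 / 127.73
= 56.1625 days

56.1625 days


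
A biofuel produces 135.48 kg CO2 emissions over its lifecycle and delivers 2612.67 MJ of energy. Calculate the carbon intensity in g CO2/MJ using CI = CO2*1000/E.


CI = CO2 * 1000 / E
= 135.48 * 1000 / 2612.67
= 51.8550 g CO2/MJ

51.8550 g CO2/MJ


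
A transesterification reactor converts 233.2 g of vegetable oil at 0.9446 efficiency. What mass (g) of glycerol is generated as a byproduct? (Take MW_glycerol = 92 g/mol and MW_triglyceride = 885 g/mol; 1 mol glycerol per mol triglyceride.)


glycerol = oil * conv * (92/885)
= 233.2 * 0.9446 * 92 / 885
= 22.8992 g

22.8992 g


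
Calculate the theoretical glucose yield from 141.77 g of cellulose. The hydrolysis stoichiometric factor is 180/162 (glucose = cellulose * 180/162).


glucose = cellulose * 180/162
= 141.77 * 180/162
= 157.5222 g

157.5222 g


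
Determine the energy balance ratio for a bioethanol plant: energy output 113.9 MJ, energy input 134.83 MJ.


EROI = E_out / E_in
= 113.9 / 134.83
= 0.8448

0.8448


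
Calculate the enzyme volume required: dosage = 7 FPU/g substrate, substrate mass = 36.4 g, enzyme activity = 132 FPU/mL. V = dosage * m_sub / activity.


V = dosage * m_sub / activity
V = 7 * 36.4 / 132
V = 1.9303 mL

1.9303 mL


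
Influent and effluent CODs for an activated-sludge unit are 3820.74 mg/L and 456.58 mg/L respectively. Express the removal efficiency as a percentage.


eta = (COD_in - COD_out) / COD_in * 100
= (3820.74 - 456.58) / 3820.74 * 100
= 88.0500%

88.0500%


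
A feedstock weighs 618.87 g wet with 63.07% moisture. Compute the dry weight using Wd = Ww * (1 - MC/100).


Wd = Ww * (1 - MC/100)
= 618.87 * (1 - 63.07/100)
= 228.5487 g

228.5487 g


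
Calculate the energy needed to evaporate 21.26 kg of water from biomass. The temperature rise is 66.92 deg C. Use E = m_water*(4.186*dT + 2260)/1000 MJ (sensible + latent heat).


E = m_water * (4.186 * dT + 2260) / 1000
= 21.26 * (4.186 * 66.92 + 2260) / 1000
= 54.0031 MJ

54.0031 MJ


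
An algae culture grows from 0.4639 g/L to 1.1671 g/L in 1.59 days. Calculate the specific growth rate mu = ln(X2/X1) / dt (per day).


mu = ln(X2/X1) / dt
= ln(1.1671/0.4639) / 1.59
= 0.5803 per day

0.5803 per day


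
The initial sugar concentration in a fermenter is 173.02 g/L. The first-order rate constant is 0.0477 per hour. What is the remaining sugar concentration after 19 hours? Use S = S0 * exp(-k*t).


S = S0 * exp(-k * t)
S = 173.02 * exp(-0.0477 * 19)
S = 69.9029 g/L

69.9029 g/L


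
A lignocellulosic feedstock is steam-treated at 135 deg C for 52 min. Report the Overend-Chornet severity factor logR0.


logR0 = log10(t * exp((T - 100) / 14.75))
= log10(52 * exp((135 - 100) / 14.75))
= 2.7465

2.7465


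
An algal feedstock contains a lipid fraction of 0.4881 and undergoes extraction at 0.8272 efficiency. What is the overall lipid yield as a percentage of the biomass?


Y = lipid_content * extraction_eff * 100
= 0.4881 * 0.8272 * 100
= 40.3756%

40.3756%


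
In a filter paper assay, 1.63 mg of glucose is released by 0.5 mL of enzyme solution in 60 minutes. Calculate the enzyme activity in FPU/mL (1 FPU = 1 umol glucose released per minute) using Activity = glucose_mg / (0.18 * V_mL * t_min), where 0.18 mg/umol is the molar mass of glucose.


Activity = glucose_mg / (0.18 mg/umol * V_mL * t_min)
= 1.63 / (0.18 * 0.5 * 60)
= 0.3019 FPU/mL

0.3019 FPU/mL


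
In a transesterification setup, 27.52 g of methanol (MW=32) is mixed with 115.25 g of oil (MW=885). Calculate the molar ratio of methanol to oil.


Molar ratio = n_MeOH / n_oil = (MeOH/32) / (oil/885) = (MeOH * 885) / (32 * oil)
= (27.52 * 885) / (32 * 115.25)
= 6.6039

6.6039


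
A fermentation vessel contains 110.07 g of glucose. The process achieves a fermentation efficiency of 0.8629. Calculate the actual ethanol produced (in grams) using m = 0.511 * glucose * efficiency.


Actual ethanol: m = 0.511 * 110.07 * 0.8629
m = 48.5345 g

48.5345 g


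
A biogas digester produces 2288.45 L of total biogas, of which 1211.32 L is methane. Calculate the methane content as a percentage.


CH4% = V_CH4 / V_total * 100
= 1211.32 / 2288.45 * 100
= 52.9319%

52.9319%


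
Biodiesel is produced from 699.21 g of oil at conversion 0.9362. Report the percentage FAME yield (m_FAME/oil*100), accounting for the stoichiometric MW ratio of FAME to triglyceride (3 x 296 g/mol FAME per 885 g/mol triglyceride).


m_FAME = oil * conv * (3 * 296 / 885) = oil * conv * (888/885)
= 699.21 * 0.9362 * 888 / 885
= 656.8194 g
Y = m_FAME / oil * 100 = conv * (888/885) * 100
= 0.9362 * 888 / 885 * 100
= 93.94%

93.94%


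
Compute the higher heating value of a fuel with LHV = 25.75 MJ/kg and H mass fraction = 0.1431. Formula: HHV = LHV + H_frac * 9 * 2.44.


HHV = LHV + H_frac * 9 * 2.44
= 25.75 + 0.1431 * 9 * 2.44
= 28.8925 MJ/kg

28.8925 MJ/kg


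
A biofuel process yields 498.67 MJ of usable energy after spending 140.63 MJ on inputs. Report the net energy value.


NEV = E_out - E_in
= 498.67 - 140.63
= 358.0400 MJ

358.0400 MJ


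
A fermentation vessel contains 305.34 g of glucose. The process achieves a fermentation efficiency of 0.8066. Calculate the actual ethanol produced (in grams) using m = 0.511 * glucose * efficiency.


Actual ethanol: m = 0.511 * 305.34 * 0.8066
m = 125.8528 g

125.8528 g


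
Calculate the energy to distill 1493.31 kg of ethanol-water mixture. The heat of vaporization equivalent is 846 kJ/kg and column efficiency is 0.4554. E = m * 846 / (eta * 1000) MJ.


E = m * 846 / (eta * 1000)
= 1493.31 * 846 / (0.4554 * 1000)
= 2774.1332 MJ

2774.1332 MJ


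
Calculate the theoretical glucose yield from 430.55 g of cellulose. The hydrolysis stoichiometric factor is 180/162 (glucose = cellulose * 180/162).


glucose = cellulose * 180/162
= 430.55 * 180/162
= 478.3889 g

478.3889 g


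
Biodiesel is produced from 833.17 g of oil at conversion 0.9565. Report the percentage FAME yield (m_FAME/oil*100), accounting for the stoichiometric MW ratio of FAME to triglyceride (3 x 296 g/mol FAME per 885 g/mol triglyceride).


m_FAME = oil * conv * (3 * 296 / 885) = oil * conv * (888/885)
= 833.17 * 0.9565 * 888 / 885
= 799.6286 g
Y = m_FAME / oil * 100 = conv * (888/885) * 100
= 0.9565 * 888 / 885 * 100
= 95.97%

95.97%


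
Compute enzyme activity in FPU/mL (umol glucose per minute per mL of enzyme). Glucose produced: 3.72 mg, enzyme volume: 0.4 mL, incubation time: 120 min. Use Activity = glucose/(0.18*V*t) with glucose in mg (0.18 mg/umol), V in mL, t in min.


Activity = glucose_mg / (0.18 mg/umol * V_mL * t_min)
= 3.72 / (0.18 * 0.4 * 120)
= 0.4306 FPU/mL

0.4306 FPU/mL


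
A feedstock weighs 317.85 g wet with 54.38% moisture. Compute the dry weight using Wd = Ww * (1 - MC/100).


Wd = Ww * (1 - MC/100)
= 317.85 * (1 - 54.38/100)
= 145.0032 g

145.0032 g


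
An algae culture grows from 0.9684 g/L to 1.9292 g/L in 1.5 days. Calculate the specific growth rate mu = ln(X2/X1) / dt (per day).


mu = ln(X2/X1) / dt
= ln(1.9292/0.9684) / 1.5
= 0.4595 per day

0.4595 per day


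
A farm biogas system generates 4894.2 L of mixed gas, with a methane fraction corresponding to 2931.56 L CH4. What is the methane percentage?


CH4% = V_CH4 / V_total * 100
= 2931.56 / 4894.2 * 100
= 59.8987%

59.8987%


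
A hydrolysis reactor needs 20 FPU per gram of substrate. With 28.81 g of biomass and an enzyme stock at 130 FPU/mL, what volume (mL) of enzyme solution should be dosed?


V = dosage * m_sub / activity
V = 20 * 28.81 / 130
V = 4.4323 mL

4.4323 mL


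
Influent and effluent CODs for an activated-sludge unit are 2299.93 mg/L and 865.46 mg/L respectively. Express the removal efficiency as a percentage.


eta = (COD_in - COD_out) / COD_in * 100
= (2299.93 - 865.46) / 2299.93 * 100
= 62.3702%

62.3702%


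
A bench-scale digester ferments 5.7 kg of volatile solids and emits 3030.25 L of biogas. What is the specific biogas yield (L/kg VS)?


Y = V / VS
= 3030.25 / 5.7
= 531.6228 L/kg VS

531.6228 L/kg VS


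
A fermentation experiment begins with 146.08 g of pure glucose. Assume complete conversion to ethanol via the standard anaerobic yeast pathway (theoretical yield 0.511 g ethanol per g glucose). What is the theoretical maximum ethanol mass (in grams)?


Theoretical ethanol yield: m_EtOH = 0.511 * m_glucose
m_EtOH = 0.511 * 146.08 = 74.6469 g

74.6469 g


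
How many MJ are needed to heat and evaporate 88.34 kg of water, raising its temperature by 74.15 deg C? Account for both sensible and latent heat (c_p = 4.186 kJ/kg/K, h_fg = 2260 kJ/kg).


E = m_water * (4.186 * dT + 2260) / 1000
= 88.34 * (4.186 * 74.15 + 2260) / 1000
= 227.0684 MJ

227.0684 MJ


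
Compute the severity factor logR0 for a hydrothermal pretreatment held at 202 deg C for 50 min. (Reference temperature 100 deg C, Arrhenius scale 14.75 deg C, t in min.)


logR0 = log10(t * exp((T - 100) / 14.75))
= log10(50 * exp((202 - 100) / 14.75))
= 4.7022

4.7022


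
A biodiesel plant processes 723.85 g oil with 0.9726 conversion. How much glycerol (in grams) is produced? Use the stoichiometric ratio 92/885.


glycerol = oil * conv * (92/885)
= 723.85 * 0.9726 * 92 / 885
= 73.1859 g

73.1859 g


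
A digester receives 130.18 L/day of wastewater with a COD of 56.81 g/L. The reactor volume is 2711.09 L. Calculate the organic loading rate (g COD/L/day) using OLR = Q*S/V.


OLR = Q * S / V
= 130.18 * 56.81 / 2711.09
= 2.7279 g/L/day

2.7279 g/L/day


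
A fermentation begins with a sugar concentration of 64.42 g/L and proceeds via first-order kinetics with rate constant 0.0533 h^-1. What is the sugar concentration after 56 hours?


S = S0 * exp(-k * t)
S = 64.42 * exp(-0.0533 * 56)
S = 3.2564 g/L

3.2564 g/L


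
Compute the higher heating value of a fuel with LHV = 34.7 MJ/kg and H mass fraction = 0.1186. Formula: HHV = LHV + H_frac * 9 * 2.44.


HHV = LHV + H_frac * 9 * 2.44
= 34.7 + 0.1186 * 9 * 2.44
= 37.3045 MJ/kg

37.3045 MJ/kg


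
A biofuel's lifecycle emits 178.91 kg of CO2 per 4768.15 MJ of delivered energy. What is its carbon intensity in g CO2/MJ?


CI = CO2 * 1000 / E
= 178.91 * 1000 / 4768.15
= 37.5219 g CO2/MJ

37.5219 g CO2/MJ


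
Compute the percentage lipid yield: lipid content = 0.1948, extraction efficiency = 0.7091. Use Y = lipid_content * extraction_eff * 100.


Y = lipid_content * extraction_eff * 100
= 0.1948 * 0.7091 * 100
= 13.8133%

13.8133%


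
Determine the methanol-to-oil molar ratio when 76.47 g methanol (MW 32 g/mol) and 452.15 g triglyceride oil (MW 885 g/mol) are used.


Molar ratio = n_MeOH / n_oil = (MeOH/32) / (oil/885) = (MeOH * 885) / (32 * oil)
= (76.47 * 885) / (32 * 452.15)
= 4.6774

4.6774


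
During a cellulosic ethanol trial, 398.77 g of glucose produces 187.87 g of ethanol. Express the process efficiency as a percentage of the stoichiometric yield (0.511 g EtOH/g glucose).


Fermentation efficiency = (actual / (0.511 * glucose)) * 100
= (187.87 / (0.511 * 398.77)) * 100
= 92.1964%

92.1964%


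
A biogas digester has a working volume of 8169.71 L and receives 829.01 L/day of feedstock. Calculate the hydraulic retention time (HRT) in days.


HRT = V / Q
= 8169.71 / 829.01
= 9.8548 days

9.8548 days


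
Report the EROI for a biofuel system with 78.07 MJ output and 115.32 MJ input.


EROI = E_out / E_in
= 78.07 / 115.32
= 0.6770

0.6770


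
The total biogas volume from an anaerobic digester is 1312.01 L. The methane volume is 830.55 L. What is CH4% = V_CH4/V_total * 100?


CH4% = V_CH4 / V_total * 100
= 830.55 / 1312.01 * 100
= 63.3036%

63.3036%


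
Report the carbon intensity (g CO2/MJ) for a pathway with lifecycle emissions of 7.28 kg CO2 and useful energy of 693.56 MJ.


CI = CO2 * 1000 / E
= 7.28 * 1000 / 693.56
= 10.4966 g CO2/MJ

10.4966 g CO2/MJ


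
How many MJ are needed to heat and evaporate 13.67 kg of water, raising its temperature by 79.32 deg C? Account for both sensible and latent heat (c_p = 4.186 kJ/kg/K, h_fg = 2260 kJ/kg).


E = m_water * (4.186 * dT + 2260) / 1000
= 13.67 * (4.186 * 79.32 + 2260) / 1000
= 35.4331 MJ

35.4331 MJ


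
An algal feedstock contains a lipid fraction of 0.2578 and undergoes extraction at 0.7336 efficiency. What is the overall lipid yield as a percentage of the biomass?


Y = lipid_content * extraction_eff * 100
= 0.2578 * 0.7336 * 100
= 18.9122%

18.9122%


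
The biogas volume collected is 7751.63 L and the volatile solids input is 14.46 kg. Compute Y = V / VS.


Y = V / VS
= 7751.63 / 14.46
= 536.0740 L/kg VS

536.0740 L/kg VS


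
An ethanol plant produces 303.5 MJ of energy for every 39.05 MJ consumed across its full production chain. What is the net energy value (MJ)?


NEV = E_out - E_in
= 303.5 - 39.05
= 264.4500 MJ

264.4500 MJ


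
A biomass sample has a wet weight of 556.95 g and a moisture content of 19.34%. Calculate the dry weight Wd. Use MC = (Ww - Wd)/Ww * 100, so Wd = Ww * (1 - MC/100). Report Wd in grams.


Wd = Ww * (1 - MC/100)
= 556.95 * (1 - 19.34/100)
= 449.2359 g

449.2359 g


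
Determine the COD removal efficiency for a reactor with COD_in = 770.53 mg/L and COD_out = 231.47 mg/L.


eta = (COD_in - COD_out) / COD_in * 100
= (770.53 - 231.47) / 770.53 * 100
= 69.9596%

69.9596%


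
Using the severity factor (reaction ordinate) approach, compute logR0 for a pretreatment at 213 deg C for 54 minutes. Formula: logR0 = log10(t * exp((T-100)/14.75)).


logR0 = log10(t * exp((T - 100) / 14.75))
= log10(54 * exp((213 - 100) / 14.75))
= 5.0595

5.0595


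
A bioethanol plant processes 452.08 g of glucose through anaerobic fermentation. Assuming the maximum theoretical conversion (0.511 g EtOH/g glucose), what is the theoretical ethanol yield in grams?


Theoretical ethanol yield: m_EtOH = 0.511 * m_glucose
m_EtOH = 0.511 * 452.08 = 231.0129 g

231.0129 g


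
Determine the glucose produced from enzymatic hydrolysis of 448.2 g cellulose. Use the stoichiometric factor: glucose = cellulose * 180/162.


glucose = cellulose * 180/162
= 448.2 * 180/162
= 498.0000 g

498.0000 g


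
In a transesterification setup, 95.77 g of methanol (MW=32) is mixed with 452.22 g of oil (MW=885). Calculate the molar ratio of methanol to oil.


Molar ratio = n_MeOH / n_oil = (MeOH/32) / (oil/885) = (MeOH * 885) / (32 * oil)
= (95.77 * 885) / (32 * 452.22)
= 5.8570

5.8570


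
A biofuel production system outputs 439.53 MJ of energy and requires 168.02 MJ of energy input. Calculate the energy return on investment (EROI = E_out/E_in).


EROI = E_out / E_in
= 439.53 / 168.02
= 2.6159

2.6159


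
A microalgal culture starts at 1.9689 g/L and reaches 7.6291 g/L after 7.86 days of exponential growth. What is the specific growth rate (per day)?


mu = ln(X2/X1) / dt
= ln(7.6291/1.9689) / 7.86
= 0.1723 per day

0.1723 per day


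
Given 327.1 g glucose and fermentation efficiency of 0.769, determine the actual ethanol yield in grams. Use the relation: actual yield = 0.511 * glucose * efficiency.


Actual ethanol: m = 0.511 * 327.1 * 0.769
m = 128.5369 g

128.5369 g


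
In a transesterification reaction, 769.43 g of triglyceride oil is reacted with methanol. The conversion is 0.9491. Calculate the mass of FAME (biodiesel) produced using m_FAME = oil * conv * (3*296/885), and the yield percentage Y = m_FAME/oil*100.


m_FAME = oil * conv * (3 * 296 / 885) = oil * conv * (888/885)
= 769.43 * 0.9491 * 888 / 885
= 732.7415 g
Y = m_FAME / oil * 100 = conv * (888/885) * 100
= 0.9491 * 888 / 885 * 100
= 95.23%

732.7415 g FAME; Y = 95.23%


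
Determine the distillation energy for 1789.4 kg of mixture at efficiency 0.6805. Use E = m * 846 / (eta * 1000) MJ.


E = m * 846 / (eta * 1000)
= 1789.4 * 846 / (0.6805 * 1000)
= 2224.5884 MJ

2224.5884 MJ
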